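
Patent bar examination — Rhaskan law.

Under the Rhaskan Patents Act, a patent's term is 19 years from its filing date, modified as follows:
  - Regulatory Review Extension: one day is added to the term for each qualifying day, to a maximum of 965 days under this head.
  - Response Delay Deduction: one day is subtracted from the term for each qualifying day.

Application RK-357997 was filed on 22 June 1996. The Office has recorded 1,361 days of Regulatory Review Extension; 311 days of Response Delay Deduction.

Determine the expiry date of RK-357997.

Base term: filing date + 19 years → 22 June 2015.
Regulatory Review Extension: 1361 days claimed exceeds the 965-day cap, so +965 days → 11 February 2018.
Response Delay Deduction: −311 days → 6 April 2017.

April 6, 2017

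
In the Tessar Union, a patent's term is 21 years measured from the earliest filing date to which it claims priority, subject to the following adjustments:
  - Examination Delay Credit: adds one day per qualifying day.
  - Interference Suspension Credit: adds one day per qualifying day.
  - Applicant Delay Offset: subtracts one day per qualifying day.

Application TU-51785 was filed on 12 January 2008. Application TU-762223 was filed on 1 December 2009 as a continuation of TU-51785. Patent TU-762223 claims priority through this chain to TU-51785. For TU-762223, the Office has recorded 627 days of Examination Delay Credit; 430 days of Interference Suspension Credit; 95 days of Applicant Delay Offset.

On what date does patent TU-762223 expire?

2031-09-01

Earliest priority filing: 12 January 2008.
Base term: 12 January 2008 + 21 years → 12 January 2029.
Examination Delay Credit: +627 days → 1 October 2030.
Interference Suspension Credit: +430 days → 5 December 2031.
Applicant Delay Offset: −95 days → 1 September 2031.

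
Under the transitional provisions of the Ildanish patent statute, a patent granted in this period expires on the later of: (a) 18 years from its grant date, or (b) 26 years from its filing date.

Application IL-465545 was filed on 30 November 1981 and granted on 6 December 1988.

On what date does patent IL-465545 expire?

November 30, 2007

(a) grant + 18 years → 6 December 2006.
(b) filing + 26 years → 30 November 2007.
Later of the two: 30 November 2007.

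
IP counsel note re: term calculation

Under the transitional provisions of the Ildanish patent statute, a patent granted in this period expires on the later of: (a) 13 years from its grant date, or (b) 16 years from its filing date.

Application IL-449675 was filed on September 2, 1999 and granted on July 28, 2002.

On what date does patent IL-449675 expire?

(a) grant + 13 years → 28 July 2015.
(b) filing + 16 years → 2 September 2015.
Later of the two: 2 September 2015.

September 2, 2015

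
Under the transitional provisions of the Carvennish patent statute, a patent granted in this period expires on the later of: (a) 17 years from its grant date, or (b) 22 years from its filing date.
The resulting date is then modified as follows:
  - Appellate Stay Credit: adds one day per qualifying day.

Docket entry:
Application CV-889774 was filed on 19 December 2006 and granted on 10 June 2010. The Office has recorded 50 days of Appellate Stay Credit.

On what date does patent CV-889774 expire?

2029-02-07

(a) grant + 17 years → 10 June 2027.
(b) filing + 22 years → 19 December 2028.
Later of the two: 19 December 2028.
Appellate Stay Credit: +50 days → 7 February 2029.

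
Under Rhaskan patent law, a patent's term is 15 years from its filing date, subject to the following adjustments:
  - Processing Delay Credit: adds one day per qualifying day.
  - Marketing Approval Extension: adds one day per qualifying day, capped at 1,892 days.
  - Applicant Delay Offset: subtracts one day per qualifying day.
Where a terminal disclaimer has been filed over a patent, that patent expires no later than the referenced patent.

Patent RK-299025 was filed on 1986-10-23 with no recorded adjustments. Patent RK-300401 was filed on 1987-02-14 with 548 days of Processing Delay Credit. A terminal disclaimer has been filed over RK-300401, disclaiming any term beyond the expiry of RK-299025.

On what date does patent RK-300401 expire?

Natural term of RK-300401:
  Base: filing + 15 years → 14 February 2002.
  Processing Delay Credit: +548 days → 16 August 2003.
Expiry of referenced patent RK-299025:
  Base: filing + 15 years → 23 October 2001.
Terminal disclaimer: RK-300401 expires on the earlier of 16 August 2003 and 23 October 2001.

2001-10-23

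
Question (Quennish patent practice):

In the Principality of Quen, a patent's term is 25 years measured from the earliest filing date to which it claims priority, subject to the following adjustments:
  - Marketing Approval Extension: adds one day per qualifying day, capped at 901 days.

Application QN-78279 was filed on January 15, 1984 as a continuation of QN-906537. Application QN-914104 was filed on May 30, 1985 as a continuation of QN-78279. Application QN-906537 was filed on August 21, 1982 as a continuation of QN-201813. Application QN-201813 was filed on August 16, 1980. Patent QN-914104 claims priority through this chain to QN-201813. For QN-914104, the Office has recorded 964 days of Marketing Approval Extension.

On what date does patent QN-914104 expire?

Earliest priority filing: 16 August 1980.
Base term: 16 August 1980 + 25 years → 16 August 2005.
Marketing Approval Extension: 964 days claimed exceeds the 901-day cap, so +901 days → 3 February 2008.

February 3, 2008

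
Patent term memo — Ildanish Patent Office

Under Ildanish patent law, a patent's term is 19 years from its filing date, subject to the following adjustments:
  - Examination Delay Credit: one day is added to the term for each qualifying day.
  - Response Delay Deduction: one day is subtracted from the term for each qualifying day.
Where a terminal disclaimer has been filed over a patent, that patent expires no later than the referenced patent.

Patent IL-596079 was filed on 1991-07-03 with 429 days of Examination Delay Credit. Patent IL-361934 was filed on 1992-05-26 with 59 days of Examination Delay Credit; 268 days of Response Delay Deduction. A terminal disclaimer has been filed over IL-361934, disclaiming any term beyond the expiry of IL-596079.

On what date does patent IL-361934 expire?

Natural term of IL-361934:
  Base: filing + 19 years → 26 May 2011.
  Examination Delay Credit: +59 days → 24 July 2011.
  Response Delay Deduction: −268 days → 29 October 2010.
Expiry of referenced patent IL-596079:
  Base: filing + 19 years → 3 July 2010.
  Examination Delay Credit: +429 days → 5 September 2011.
Terminal disclaimer: IL-361934 expires on the earlier of 29 October 2010 and 5 September 2011.

2010-10-29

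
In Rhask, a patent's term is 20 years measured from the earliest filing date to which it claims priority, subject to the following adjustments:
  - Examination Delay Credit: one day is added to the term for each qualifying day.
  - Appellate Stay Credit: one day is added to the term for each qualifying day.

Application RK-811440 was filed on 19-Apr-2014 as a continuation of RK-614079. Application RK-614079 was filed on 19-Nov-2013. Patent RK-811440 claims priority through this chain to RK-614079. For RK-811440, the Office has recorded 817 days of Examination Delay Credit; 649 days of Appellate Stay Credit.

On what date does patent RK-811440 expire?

Earliest priority filing: 19 November 2013.
Base term: 19 November 2013 + 20 years → 19 November 2033.
Examination Delay Credit: +817 days → 14 February 2036.
Appellate Stay Credit: +649 days → 24 November 2037.

November 24, 2037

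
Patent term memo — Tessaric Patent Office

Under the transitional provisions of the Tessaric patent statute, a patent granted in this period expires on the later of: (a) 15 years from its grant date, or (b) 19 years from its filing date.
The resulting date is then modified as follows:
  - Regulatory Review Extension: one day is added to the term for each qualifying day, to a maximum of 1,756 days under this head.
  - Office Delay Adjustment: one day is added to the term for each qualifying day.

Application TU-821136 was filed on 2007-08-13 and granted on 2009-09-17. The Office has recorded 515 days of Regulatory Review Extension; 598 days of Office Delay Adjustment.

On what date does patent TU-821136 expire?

2029-08-30

(a) grant + 15 years → 17 September 2024.
(b) filing + 19 years → 13 August 2026.
Later of the two: 13 August 2026.
Regulatory Review Extension: 515 days (within the 1756-day cap) → +515 days → 10 January 2028.
Office Delay Adjustment: +598 days → 30 August 2029.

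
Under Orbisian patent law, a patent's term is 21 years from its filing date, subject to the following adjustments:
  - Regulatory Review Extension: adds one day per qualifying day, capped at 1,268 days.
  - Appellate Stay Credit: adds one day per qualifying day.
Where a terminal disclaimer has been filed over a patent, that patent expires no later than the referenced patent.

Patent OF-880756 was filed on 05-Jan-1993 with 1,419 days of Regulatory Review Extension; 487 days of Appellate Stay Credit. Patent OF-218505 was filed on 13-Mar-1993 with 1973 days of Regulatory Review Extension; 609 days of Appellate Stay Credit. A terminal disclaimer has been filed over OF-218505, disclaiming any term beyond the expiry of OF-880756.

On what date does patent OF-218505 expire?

2018-10-26

Natural term of OF-218505:
  Base: filing + 21 years → 13 March 2014.
  Regulatory Review Extension: 1973 days claimed exceeds the 1268-day cap, so +1268 days → 1 September 2017.
  Appellate Stay Credit: +609 days → 3 May 2019.
Expiry of referenced patent OF-880756:
  Base: filing + 21 years → 5 January 2014.
  Regulatory Review Extension: 1419 days claimed exceeds the 1268-day cap, so +1268 days → 26 June 2017.
  Appellate Stay Credit: +487 days → 26 October 2018.
Terminal disclaimer: OF-218505 expires on the earlier of 3 May 2019 and 26 October 2018.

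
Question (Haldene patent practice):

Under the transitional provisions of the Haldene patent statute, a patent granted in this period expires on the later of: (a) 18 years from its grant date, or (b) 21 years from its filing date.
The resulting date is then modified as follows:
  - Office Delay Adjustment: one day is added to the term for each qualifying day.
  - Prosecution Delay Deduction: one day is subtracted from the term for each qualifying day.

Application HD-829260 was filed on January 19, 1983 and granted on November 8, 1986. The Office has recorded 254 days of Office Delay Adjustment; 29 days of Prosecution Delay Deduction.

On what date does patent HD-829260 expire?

(a) grant + 18 years → 8 November 2004.
(b) filing + 21 years → 19 January 2004.
Later of the two: 8 November 2004.
Office Delay Adjustment: +254 days → 20 July 2005.
Prosecution Delay Deduction: −29 days → 21 June 2005.

June 21, 2005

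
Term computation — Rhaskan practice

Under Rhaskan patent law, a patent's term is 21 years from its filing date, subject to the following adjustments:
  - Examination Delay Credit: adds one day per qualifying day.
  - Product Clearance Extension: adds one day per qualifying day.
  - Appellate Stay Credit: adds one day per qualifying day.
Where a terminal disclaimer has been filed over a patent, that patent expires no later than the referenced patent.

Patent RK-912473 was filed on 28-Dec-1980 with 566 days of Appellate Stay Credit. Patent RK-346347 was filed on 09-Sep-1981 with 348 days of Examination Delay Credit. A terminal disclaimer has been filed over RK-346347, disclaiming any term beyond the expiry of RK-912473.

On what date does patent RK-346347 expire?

July 17, 2003

Natural term of RK-346347:
  Base: filing + 21 years → 9 September 2002.
  Examination Delay Credit: +348 days → 23 August 2003.
Expiry of referenced patent RK-912473:
  Base: filing + 21 years → 28 December 2001.
  Appellate Stay Credit: +566 days → 17 July 2003.
Terminal disclaimer: RK-346347 expires on the earlier of 23 August 2003 and 17 July 2003.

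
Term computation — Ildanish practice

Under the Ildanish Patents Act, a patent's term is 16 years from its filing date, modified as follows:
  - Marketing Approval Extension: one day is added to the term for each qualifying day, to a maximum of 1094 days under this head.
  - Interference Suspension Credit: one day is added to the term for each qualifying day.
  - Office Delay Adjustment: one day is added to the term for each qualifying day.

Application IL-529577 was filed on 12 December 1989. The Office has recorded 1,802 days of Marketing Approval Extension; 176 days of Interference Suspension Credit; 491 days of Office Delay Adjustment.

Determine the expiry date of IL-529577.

2010-10-08

Base term: filing date + 16 years → 12 December 2005.
Marketing Approval Extension: 1802 days claimed exceeds the 1094-day cap, so +1094 days → 10 December 2008.
Interference Suspension Credit: +176 days → 4 June 2009.
Office Delay Adjustment: +491 days → 8 October 2010.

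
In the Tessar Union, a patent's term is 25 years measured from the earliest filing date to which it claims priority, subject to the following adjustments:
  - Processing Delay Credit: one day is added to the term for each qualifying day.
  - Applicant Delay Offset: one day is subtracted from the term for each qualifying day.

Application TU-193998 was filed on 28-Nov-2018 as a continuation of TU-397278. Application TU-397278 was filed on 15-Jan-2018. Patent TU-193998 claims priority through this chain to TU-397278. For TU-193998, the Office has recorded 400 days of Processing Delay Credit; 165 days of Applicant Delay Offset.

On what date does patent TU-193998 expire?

Earliest priority filing: 15 January 2018.
Base term: 15 January 2018 + 25 years → 15 January 2043.
Processing Delay Credit: +400 days → 19 February 2044.
Applicant Delay Offset: −165 days → 7 September 2043.

September 7, 2043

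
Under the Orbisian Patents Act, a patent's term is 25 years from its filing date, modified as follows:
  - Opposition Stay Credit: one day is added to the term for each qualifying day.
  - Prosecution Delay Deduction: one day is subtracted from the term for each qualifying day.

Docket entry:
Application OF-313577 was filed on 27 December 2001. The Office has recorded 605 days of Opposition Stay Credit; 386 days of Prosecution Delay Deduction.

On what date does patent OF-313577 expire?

August 3, 2027

Base term: filing date + 25 years → 27 December 2026.
Opposition Stay Credit: +605 days → 23 August 2028.
Prosecution Delay Deduction: −386 days → 3 August 2027.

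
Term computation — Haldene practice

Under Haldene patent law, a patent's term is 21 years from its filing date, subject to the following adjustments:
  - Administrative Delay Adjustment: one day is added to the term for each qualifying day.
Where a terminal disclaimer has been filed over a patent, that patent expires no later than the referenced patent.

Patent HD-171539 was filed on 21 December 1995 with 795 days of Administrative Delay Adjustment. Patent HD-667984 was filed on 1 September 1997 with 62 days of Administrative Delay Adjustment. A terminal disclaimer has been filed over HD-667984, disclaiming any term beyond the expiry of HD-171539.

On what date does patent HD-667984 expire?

Natural term of HD-667984:
  Base: filing + 21 years → 1 September 2018.
  Administrative Delay Adjustment: +62 days → 2 November 2018.
Expiry of referenced patent HD-171539:
  Base: filing + 21 years → 21 December 2016.
  Administrative Delay Adjustment: +795 days → 24 February 2019.
Terminal disclaimer: HD-667984 expires on the earlier of 2 November 2018 and 24 February 2019.

2018-11-02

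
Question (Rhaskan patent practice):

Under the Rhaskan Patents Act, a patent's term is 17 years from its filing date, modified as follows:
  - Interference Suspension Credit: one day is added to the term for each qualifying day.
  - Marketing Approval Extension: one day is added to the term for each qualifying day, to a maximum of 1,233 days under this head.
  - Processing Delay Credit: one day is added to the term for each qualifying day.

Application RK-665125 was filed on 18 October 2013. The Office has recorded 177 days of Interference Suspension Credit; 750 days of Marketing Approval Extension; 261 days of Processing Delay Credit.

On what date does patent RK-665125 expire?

2034-01-18

Base term: filing date + 17 years → 18 October 2030.
Interference Suspension Credit: +177 days → 13 April 2031.
Marketing Approval Extension: 750 days (within the 1233-day cap) → +750 days → 2 May 2033.
Processing Delay Credit: +261 days → 18 January 2034.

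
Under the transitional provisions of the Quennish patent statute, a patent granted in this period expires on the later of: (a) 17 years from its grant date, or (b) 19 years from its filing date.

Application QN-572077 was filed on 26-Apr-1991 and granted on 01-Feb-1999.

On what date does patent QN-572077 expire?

February 1, 2016

(a) grant + 17 years → 1 February 2016.
(b) filing + 19 years → 26 April 2010.
Later of the two: 1 February 2016.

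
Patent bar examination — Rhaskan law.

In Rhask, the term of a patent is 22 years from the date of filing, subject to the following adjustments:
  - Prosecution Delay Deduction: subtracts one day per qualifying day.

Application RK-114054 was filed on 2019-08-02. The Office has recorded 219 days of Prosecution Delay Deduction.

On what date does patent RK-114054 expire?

2040-12-26

Base term: filing date + 22 years → 2 August 2041.
Prosecution Delay Deduction: −219 days → 26 December 2040.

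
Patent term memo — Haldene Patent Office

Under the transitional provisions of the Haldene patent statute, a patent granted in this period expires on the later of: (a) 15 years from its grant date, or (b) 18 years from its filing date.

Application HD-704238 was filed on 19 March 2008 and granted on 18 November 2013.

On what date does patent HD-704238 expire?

November 18, 2028

(a) grant + 15 years → 18 November 2028.
(b) filing + 18 years → 19 March 2026.
Later of the two: 18 November 2028.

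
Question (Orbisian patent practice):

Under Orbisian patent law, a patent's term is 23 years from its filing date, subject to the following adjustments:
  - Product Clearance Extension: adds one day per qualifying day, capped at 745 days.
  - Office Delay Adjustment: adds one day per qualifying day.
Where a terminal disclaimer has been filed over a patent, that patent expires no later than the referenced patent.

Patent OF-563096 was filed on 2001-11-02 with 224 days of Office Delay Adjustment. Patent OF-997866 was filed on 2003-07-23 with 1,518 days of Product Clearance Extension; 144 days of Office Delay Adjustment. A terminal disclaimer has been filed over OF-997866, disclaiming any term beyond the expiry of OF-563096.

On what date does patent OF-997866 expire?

2025-06-14

Natural term of OF-997866:
  Base: filing + 23 years → 23 July 2026.
  Product Clearance Extension: 1518 days claimed exceeds the 745-day cap, so +745 days → 6 August 2028.
  Office Delay Adjustment: +144 days → 28 December 2028.
Expiry of referenced patent OF-563096:
  Base: filing + 23 years → 2 November 2024.
  Office Delay Adjustment: +224 days → 14 June 2025.
Terminal disclaimer: OF-997866 expires on the earlier of 28 December 2028 and 14 June 2025.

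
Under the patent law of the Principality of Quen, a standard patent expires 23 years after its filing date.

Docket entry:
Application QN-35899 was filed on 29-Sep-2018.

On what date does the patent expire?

2041-09-29

Filing date + 23 years → 29 September 2041.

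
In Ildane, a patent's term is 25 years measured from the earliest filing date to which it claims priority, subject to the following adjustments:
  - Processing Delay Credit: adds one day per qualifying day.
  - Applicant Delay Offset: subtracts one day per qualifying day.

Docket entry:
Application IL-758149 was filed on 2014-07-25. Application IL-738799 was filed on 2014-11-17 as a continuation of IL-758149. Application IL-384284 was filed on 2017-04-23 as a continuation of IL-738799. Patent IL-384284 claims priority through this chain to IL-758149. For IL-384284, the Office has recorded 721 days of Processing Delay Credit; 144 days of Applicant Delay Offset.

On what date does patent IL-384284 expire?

2041-02-21

Earliest priority filing: 25 July 2014.
Base term: 25 July 2014 + 25 years → 25 July 2039.
Processing Delay Credit: +721 days → 15 July 2041.
Applicant Delay Offset: −144 days → 21 February 2041.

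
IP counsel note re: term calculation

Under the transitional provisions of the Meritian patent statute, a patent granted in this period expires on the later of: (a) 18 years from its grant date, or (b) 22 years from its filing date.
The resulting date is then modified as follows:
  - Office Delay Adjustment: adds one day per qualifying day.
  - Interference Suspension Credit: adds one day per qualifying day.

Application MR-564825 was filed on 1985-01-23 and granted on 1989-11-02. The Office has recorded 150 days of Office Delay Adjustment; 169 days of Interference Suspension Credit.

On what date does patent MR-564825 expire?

(a) grant + 18 years → 2 November 2007.
(b) filing + 22 years → 23 January 2007.
Later of the two: 2 November 2007.
Office Delay Adjustment: +150 days → 31 March 2008.
Interference Suspension Credit: +169 days → 16 September 2008.

2008-09-16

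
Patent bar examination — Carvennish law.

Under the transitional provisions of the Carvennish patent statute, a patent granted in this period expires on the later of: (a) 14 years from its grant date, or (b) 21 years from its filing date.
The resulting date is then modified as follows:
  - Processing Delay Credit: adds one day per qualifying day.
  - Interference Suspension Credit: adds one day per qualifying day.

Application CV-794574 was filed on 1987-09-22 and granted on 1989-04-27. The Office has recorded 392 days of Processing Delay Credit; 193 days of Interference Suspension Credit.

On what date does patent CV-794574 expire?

(a) grant + 14 years → 27 April 2003.
(b) filing + 21 years → 22 September 2008.
Later of the two: 22 September 2008.
Processing Delay Credit: +392 days → 19 October 2009.
Interference Suspension Credit: +193 days → 30 April 2010.

April 30, 2010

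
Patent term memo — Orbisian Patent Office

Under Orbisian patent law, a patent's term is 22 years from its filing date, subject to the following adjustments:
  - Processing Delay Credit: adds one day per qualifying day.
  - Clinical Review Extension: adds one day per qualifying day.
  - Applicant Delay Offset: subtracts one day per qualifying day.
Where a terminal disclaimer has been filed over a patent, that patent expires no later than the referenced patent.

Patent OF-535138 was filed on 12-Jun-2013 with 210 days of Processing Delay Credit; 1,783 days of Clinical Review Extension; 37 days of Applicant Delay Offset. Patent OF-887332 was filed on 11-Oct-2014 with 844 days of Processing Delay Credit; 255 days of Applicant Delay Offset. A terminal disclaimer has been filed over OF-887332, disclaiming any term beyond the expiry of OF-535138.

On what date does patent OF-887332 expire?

2038-05-23

Natural term of OF-887332:
  Base: filing + 22 years → 11 October 2036.
  Processing Delay Credit: +844 days → 2 February 2039.
  Applicant Delay Offset: −255 days → 23 May 2038.
Expiry of referenced patent OF-535138:
  Base: filing + 22 years → 12 June 2035.
  Processing Delay Credit: +210 days → 8 January 2036.
  Clinical Review Extension: +1783 days → 25 November 2040.
  Applicant Delay Offset: −37 days → 19 October 2040.
Terminal disclaimer: OF-887332 expires on the earlier of 23 May 2038 and 19 October 2040.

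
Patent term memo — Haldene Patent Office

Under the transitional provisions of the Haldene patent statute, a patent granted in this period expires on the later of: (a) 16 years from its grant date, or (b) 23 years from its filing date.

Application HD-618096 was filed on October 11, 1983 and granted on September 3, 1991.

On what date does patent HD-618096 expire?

2007-09-03

(a) grant + 16 years → 3 September 2007.
(b) filing + 23 years → 11 October 2006.
Later of the two: 3 September 2007.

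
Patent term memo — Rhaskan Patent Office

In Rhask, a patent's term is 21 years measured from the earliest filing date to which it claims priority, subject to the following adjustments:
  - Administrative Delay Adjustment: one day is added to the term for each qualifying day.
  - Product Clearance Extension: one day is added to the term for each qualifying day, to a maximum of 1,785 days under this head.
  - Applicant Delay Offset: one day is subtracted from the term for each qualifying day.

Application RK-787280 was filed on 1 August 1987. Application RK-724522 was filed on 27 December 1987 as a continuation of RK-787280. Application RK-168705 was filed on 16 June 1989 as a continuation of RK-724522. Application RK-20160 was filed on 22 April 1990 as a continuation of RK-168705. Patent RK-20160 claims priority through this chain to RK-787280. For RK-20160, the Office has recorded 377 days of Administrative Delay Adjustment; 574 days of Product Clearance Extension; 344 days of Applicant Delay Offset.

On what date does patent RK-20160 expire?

Earliest priority filing: 1 August 1987.
Base term: 1 August 1987 + 21 years → 1 August 2008.
Administrative Delay Adjustment: +377 days → 13 August 2009.
Product Clearance Extension: 574 days (within the 1785-day cap) → +574 days → 10 March 2011.
Applicant Delay Offset: −344 days → 31 March 2010.

March 31, 2010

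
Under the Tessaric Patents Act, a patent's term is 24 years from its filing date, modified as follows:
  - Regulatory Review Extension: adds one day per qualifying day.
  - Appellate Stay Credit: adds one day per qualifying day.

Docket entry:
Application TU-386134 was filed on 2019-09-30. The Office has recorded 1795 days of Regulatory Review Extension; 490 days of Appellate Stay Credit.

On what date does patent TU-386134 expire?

January 1, 2050

Base term: filing date + 24 years → 30 September 2043.
Regulatory Review Extension: +1795 days → 29 August 2048.
Appellate Stay Credit: +490 days → 1 January 2050.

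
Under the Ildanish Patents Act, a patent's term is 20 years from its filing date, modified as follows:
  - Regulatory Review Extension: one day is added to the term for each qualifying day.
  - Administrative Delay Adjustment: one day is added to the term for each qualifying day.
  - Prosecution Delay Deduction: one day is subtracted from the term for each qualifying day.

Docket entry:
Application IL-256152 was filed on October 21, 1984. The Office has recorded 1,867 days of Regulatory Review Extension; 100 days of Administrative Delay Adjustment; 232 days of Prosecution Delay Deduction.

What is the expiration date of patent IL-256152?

2009-07-22

Base term: filing date + 20 years → 21 October 2004.
Regulatory Review Extension: +1867 days → 1 December 2009.
Administrative Delay Adjustment: +100 days → 11 March 2010.
Prosecution Delay Deduction: −232 days → 22 July 2009.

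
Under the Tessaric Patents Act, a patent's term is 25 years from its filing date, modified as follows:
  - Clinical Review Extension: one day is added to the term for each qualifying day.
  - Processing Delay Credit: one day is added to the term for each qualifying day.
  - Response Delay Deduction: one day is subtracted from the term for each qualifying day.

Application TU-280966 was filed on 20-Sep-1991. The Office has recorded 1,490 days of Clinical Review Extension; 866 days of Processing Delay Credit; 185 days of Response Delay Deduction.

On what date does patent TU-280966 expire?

August 31, 2022

Base term: filing date + 25 years → 20 September 2016.
Clinical Review Extension: +1490 days → 19 October 2020.
Processing Delay Credit: +866 days → 4 March 2023.
Response Delay Deduction: −185 days → 31 August 2022.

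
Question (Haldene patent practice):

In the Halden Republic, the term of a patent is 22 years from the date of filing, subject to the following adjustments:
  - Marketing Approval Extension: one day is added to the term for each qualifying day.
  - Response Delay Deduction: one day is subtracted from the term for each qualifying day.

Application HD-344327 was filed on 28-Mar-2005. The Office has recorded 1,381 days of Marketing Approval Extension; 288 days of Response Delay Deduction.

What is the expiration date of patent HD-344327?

Base term: filing date + 22 years → 28 March 2027.
Marketing Approval Extension: +1381 days → 7 January 2031.
Response Delay Deduction: −288 days → 25 March 2030.

March 25, 2030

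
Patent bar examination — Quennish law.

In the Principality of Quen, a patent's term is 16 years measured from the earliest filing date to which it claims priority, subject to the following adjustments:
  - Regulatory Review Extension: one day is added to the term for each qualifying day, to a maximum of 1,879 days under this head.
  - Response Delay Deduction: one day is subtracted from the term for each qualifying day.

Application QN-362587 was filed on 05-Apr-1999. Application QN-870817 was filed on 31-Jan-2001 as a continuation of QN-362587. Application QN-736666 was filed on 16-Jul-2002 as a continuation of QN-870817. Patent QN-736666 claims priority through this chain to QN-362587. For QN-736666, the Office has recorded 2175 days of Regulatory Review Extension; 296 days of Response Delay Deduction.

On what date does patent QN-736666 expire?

Earliest priority filing: 5 April 1999.
Base term: 5 April 1999 + 16 years → 5 April 2015.
Regulatory Review Extension: 2175 days claimed exceeds the 1879-day cap, so +1879 days → 27 May 2020.
Response Delay Deduction: −296 days → 5 August 2019.

2019-08-05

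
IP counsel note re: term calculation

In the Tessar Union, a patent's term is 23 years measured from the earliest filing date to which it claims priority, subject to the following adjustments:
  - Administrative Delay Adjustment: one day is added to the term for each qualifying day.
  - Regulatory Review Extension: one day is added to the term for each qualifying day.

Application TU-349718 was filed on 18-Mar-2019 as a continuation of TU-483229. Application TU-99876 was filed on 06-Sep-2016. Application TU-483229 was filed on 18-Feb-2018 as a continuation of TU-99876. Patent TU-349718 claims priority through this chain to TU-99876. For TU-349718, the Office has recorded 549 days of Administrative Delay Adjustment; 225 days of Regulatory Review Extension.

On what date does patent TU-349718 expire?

Earliest priority filing: 6 September 2016.
Base term: 6 September 2016 + 23 years → 6 September 2039.
Administrative Delay Adjustment: +549 days → 8 March 2041.
Regulatory Review Extension: +225 days → 19 October 2041.

October 19, 2041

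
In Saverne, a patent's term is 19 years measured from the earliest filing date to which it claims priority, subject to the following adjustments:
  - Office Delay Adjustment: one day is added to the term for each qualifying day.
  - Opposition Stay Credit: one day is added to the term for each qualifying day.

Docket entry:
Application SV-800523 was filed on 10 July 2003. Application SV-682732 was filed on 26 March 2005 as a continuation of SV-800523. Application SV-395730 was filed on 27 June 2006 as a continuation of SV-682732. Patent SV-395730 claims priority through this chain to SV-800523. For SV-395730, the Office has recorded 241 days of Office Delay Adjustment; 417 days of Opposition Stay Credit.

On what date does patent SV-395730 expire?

Earliest priority filing: 10 July 2003.
Base term: 10 July 2003 + 19 years → 10 July 2022.
Office Delay Adjustment: +241 days → 8 March 2023.
Opposition Stay Credit: +417 days → 28 April 2024.

April 28, 2024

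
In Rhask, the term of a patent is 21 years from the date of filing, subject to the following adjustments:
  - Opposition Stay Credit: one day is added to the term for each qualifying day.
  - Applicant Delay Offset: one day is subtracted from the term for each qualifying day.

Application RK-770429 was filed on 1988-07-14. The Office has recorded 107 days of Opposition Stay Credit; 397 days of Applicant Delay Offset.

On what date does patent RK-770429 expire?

Base term: filing date + 21 years → 14 July 2009.
Opposition Stay Credit: +107 days → 29 October 2009.
Applicant Delay Offset: −397 days → 27 September 2008.

2008-09-27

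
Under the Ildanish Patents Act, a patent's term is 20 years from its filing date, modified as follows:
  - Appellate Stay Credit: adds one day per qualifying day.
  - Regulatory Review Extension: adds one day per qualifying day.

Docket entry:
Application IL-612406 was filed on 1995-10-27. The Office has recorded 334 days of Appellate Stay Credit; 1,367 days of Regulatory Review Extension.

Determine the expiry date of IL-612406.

2020-06-23

Base term: filing date + 20 years → 27 October 2015.
Appellate Stay Credit: +334 days → 25 September 2016.
Regulatory Review Extension: +1367 days → 23 June 2020.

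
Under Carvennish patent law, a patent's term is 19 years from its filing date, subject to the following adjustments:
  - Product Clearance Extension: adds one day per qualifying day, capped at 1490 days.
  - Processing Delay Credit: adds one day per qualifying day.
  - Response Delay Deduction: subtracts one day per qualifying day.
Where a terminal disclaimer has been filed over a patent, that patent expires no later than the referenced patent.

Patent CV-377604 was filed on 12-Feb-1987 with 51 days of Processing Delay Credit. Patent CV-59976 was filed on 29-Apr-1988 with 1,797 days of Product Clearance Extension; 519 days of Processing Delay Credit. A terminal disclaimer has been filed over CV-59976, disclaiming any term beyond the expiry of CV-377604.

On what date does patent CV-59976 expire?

2006-04-04

Natural term of CV-59976:
  Base: filing + 19 years → 29 April 2007.
  Product Clearance Extension: 1797 days claimed exceeds the 1490-day cap, so +1490 days → 28 May 2011.
  Processing Delay Credit: +519 days → 28 October 2012.
Expiry of referenced patent CV-377604:
  Base: filing + 19 years → 12 February 2006.
  Processing Delay Credit: +51 days → 4 April 2006.
Terminal disclaimer: CV-59976 expires on the earlier of 28 October 2012 and 4 April 2006.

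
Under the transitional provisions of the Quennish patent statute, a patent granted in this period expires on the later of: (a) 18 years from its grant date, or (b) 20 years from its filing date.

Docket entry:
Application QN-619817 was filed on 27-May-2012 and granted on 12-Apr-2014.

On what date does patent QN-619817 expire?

2032-05-27

(a) grant + 18 years → 12 April 2032.
(b) filing + 20 years → 27 May 2032.
Later of the two: 27 May 2032.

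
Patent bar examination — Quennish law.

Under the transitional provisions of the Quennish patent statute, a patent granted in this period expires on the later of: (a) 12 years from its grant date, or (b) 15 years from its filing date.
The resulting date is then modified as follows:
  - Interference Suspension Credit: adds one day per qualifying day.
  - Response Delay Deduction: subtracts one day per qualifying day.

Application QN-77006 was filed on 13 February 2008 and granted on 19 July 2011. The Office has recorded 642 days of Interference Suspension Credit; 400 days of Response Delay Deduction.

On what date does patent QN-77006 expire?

(a) grant + 12 years → 19 July 2023.
(b) filing + 15 years → 13 February 2023.
Later of the two: 19 July 2023.
Interference Suspension Credit: +642 days → 21 April 2025.
Response Delay Deduction: −400 days → 17 March 2024.

March 17, 2024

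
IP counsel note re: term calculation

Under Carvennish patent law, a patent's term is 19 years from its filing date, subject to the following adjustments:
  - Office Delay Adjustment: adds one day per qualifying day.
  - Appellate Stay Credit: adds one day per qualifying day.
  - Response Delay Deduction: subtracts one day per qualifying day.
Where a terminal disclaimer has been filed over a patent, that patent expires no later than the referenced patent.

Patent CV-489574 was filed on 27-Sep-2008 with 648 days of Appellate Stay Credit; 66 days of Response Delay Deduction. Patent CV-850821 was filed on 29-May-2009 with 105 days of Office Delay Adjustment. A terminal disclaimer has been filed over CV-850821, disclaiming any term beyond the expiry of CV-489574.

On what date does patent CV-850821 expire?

Natural term of CV-850821:
  Base: filing + 19 years → 29 May 2028.
  Office Delay Adjustment: +105 days → 11 September 2028.
Expiry of referenced patent CV-489574:
  Base: filing + 19 years → 27 September 2027.
  Appellate Stay Credit: +648 days → 6 July 2029.
  Response Delay Deduction: −66 days → 1 May 2029.
Terminal disclaimer: CV-850821 expires on the earlier of 11 September 2028 and 1 May 2029.

2028-09-11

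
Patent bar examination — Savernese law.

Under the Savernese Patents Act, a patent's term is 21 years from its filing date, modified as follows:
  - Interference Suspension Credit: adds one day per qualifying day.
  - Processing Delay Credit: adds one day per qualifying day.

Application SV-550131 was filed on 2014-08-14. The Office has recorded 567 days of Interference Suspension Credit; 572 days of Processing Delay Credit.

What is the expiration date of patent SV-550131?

Base term: filing date + 21 years → 14 August 2035.
Interference Suspension Credit: +567 days → 3 March 2037.
Processing Delay Credit: +572 days → 26 September 2038.

September 26, 2038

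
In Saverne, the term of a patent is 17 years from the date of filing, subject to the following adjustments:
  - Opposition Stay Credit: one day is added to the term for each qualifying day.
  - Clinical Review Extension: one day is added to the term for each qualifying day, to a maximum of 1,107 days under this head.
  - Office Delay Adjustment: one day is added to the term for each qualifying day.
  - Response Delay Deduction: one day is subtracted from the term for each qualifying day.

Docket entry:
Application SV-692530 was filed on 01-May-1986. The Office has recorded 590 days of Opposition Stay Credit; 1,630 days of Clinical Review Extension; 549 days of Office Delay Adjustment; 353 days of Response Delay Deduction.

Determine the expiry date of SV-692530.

2008-07-06

Base term: filing date + 17 years → 1 May 2003.
Opposition Stay Credit: +590 days → 11 December 2004.
Clinical Review Extension: 1630 days claimed exceeds the 1107-day cap, so +1107 days → 23 December 2007.
Office Delay Adjustment: +549 days → 24 June 2009.
Response Delay Deduction: −353 days → 6 July 2008.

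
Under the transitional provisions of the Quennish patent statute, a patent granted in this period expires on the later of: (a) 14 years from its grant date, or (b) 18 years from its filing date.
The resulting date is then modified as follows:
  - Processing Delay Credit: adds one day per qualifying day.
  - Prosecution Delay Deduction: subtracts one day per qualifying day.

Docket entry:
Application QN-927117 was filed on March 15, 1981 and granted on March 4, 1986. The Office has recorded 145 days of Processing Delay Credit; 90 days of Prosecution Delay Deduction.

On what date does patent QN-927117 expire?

(a) grant + 14 years → 4 March 2000.
(b) filing + 18 years → 15 March 1999.
Later of the two: 4 March 2000.
Processing Delay Credit: +145 days → 27 July 2000.
Prosecution Delay Deduction: −90 days → 28 April 2000.

2000-04-28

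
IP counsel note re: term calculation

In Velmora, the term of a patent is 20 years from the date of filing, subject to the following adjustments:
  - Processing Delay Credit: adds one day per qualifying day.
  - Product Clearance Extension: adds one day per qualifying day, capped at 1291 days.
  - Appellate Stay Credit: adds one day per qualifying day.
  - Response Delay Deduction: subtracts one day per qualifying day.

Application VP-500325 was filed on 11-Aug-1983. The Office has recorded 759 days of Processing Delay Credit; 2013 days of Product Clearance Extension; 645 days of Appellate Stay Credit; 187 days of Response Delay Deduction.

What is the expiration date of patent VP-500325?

Base term: filing date + 20 years → 11 August 2003.
Processing Delay Credit: +759 days → 8 September 2005.
Product Clearance Extension: 2013 days claimed exceeds the 1291-day cap, so +1291 days → 22 March 2009.
Appellate Stay Credit: +645 days → 27 December 2010.
Response Delay Deduction: −187 days → 23 June 2010.

2010-06-23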